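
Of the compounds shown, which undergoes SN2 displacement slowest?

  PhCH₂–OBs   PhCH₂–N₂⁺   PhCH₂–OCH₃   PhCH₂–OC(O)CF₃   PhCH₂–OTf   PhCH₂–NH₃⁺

With the same alkyl group throughout, only the leaving group differentiates the rates.
Leaving-group ability tracks the stability of the departed species; conjugate-acid pKₐ is the usual yardstick (lower pKₐ → better LG).
PhCH₂–N₂⁺ loses N₂: no meaningful conjugate acid; N₂ departs as an exceptionally stable neutral molecule
PhCH₂–OTf loses OTf⁻: pKₐ(CF₃SO₃H (triflic acid)) ≈ -14
PhCH₂–OBs loses OBs⁻: pKₐ(p-BrC₆H₄SO₃H) ≈ -2.8
PhCH₂–OC(O)CF₃ loses CF₃COO⁻: pKₐ(CF₃COOH) ≈ 0.2
PhCH₂–NH₃⁺ loses NH₃: pKₐ(NH₄⁺) ≈ 9.2
PhCH₂–OCH₃ loses CH₃O⁻: pKₐ(CH₃OH) ≈ 15.5

PhCH₂–OCH₃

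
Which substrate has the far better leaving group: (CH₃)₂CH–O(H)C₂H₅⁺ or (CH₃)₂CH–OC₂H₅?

(CH₃)₂CH–O(H)C₂H₅⁺

From (CH₃)₂CH–OC₂H₅ the departing group would be CH₃CH₂O⁻ (pKₐ(CH₃CH₂OH) ≈ 16). Strong base; alkoxides do not leave unassisted.
From (CH₃)₂CH–O(H)C₂H₅⁺ the leaving group is R'OH (pKₐ(R'OH₂⁺) ≈ -2.4). Neutral; leaves from a protonated ether (an oxonium ion, R–O(H)R'⁺).
(In practice (CH₃)₂CH–O(H)C₂H₅⁺ is made from (CH₃)₂CH–OC₂H₅ by protonation with concentrated HBr, allowing neutral ethanol, rather than ethoxide, to depart.)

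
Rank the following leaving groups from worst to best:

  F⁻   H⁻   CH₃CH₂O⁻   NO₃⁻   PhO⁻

Leaving-group ability tracks the stability of the departed species; conjugate-acid pKₐ is the usual yardstick (lower pKₐ → better LG).
NO₃⁻: pKₐ(HNO₃) ≈ -1.3
F⁻: pKₐ(HF) ≈ 3.2
PhO⁻: pKₐ(C₆H₅OH (phenol)) ≈ 10
CH₃CH₂O⁻: pKₐ(CH₃CH₂OH) ≈ 16
H⁻: pKₐ(H₂) ≈ 36
Listed from poorest to best leaving group as asked.

H⁻ < CH₃CH₂O⁻ < PhO⁻ < F⁻ < NO₃⁻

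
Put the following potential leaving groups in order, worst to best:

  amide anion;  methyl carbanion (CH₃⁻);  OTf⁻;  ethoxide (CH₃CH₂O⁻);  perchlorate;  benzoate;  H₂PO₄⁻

methyl carbanion (CH₃⁻) < amide anion < ethoxide (CH₃CH₂O⁻) < benzoate < H₂PO₄⁻ < perchlorate < OTf⁻

OTf⁻: pKₐ(CF₃SO₃H (triflic acid)) ≈ -14
perchlorate: pKₐ(HClO₄) ≈ -10
H₂PO₄⁻: pKₐ(H₃PO₄) ≈ 2.1
benzoate: pKₐ(C₆H₅COOH) ≈ 4.2
ethoxide (CH₃CH₂O⁻): pKₐ(CH₃CH₂OH) ≈ 16
amide anion: pKₐ(NH₃) ≈ 38
methyl carbanion (CH₃⁻): pKₐ(CH₄) ≈ 48
Reversing gives the worst-to-best order requested.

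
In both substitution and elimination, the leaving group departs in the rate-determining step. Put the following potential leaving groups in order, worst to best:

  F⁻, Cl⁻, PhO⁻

PhO⁻ < F⁻ < Cl⁻

A good leaving group is a weak base: the lower the pKₐ of its conjugate acid, the more readily it departs.
Cl⁻: pKₐ(HCl) ≈ -7 — moderately weak base
F⁻: pKₐ(HF) ≈ 3.2 — small and strongly basic; the poor halide leaving group
PhO⁻: pKₐ(C₆H₅OH (phenol)) ≈ 10 — resonance into the ring helps, but still a poor LG
The question asks for worst first, so the sequence is read in increasing leaving-group ability.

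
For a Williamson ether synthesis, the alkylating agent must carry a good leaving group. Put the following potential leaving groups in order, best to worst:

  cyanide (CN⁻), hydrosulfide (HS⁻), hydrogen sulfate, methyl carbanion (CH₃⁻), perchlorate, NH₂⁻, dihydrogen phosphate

perchlorate: pKₐ(HClO₄) ≈ -10 — extremely weak base; rarely used for safety reasons
hydrogen sulfate: pKₐ(H₂SO₄) ≈ -3 — conjugate base of a strong mineral acid
dihydrogen phosphate: pKₐ(H₃PO₄) ≈ 2.1 — moderate base; biological leaving group after further activation
hydrosulfide (HS⁻): pKₐ(H₂S) ≈ 7
cyanide (CN⁻): pKₐ(HCN) ≈ 9.2
NH₂⁻: pKₐ(NH₃) ≈ 38 — extremely strong base; never a leaving group
methyl carbanion (CH₃⁻): pKₐ(CH₄) ≈ 48 — unstabilised carbanion; the worst conceivable leaving group

perchlorate > hydrogen sulfate > dihydrogen phosphate > hydrosulfide (HS⁻) > cyanide (CN⁻) > NH₂⁻ > methyl carbanion (CH₃⁻)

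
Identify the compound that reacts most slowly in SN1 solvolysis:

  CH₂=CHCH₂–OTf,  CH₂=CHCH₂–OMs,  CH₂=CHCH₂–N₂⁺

CH₂=CHCH₂–OMs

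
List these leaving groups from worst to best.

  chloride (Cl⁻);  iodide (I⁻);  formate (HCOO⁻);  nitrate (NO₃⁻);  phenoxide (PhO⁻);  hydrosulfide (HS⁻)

Leaving-group ability tracks the stability of the departed species; conjugate-acid pKₐ is the usual yardstick (lower pKₐ → better LG).
iodide (I⁻): pKₐ(HI) ≈ -10
chloride (Cl⁻): pKₐ(HCl) ≈ -7
nitrate (NO₃⁻): pKₐ(HNO₃) ≈ -1.3
formate (HCOO⁻): pKₐ(HCOOH) ≈ 3.8
hydrosulfide (HS⁻): pKₐ(H₂S) ≈ 7 — larger and more polarisable than the oxygen analogue
phenoxide (PhO⁻): pKₐ(C₆H₅OH (phenol)) ≈ 10 — resonance into the ring helps, but still a poor LG
Listed from poorest to best leaving group as asked.

phenoxide (PhO⁻) < hydrosulfide (HS⁻) < formate (HCOO⁻) < nitrate (NO₃⁻) < chloride (Cl⁻) < iodide (I⁻)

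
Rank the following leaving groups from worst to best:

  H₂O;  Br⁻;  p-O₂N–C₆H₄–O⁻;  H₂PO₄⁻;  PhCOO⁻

Br⁻: pKₐ(HBr) ≈ -9
H₂O: pKₐ(H₃O⁺) ≈ -1.7
H₂PO₄⁻: pKₐ(H₃PO₄) ≈ 2.1
PhCOO⁻: pKₐ(C₆H₅COOH) ≈ 4.2
p-O₂N–C₆H₄–O⁻: pKₐ(p-nitrophenol) ≈ 7.2
The question asks for worst first, so the sequence is read in increasing leaving-group ability.

p-O₂N–C₆H₄–O⁻ < PhCOO⁻ < H₂PO₄⁻ < H₂O < Br⁻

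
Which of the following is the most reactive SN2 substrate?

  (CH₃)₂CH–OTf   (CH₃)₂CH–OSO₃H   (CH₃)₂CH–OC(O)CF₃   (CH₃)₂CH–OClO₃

(CH₃)₂CH–OTf

Identical carbon frameworks mean the comparison reduces to leaving-group quality.
Rank by basicity of the departing species: weakest base leaves most easily.
(CH₃)₂CH–OTf loses OTf⁻: pKₐ(CF₃SO₃H (triflic acid)) ≈ -14
(CH₃)₂CH–OClO₃ loses ClO₄⁻: pKₐ(HClO₄) ≈ -10
(CH₃)₂CH–OSO₃H loses HSO₄⁻: pKₐ(H₂SO₄) ≈ -3
(CH₃)₂CH–OC(O)CF₃ loses CF₃COO⁻: pKₐ(CF₃COOH) ≈ 0.2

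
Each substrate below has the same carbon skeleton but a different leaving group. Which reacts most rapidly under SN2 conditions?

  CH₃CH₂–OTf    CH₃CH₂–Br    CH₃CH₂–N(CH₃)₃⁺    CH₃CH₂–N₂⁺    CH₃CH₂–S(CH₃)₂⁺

Same R in every case — rank the leaving groups.
Leaving-group ability tracks the stability of the departed species; conjugate-acid pKₐ is the usual yardstick (lower pKₐ → better LG).
CH₃CH₂–N₂⁺ loses N₂: no meaningful conjugate acid; N₂ departs as an exceptionally stable neutral molecule
CH₃CH₂–OTf loses OTf⁻: pKₐ(CF₃SO₃H (triflic acid)) ≈ -14
CH₃CH₂–Br loses Br⁻: pKₐ(HBr) ≈ -9
CH₃CH₂–S(CH₃)₂⁺ loses SR'₂: pKₐ(R'₂SH⁺) ≈ -7
CH₃CH₂–N(CH₃)₃⁺ loses NR'₃: pKₐ(R'₃NH⁺) ≈ 10.7

CH₃CH₂–N₂⁺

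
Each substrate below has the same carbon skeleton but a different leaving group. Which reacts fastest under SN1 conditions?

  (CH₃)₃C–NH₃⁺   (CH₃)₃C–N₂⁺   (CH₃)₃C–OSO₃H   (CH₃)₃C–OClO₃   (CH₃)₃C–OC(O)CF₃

(CH₃)₃C–N₂⁺

With the same alkyl group throughout, only the leaving group differentiates the rates.
Rank by basicity of the departing species: weakest base leaves most easily.
(CH₃)₃C–N₂⁺ loses N₂: no meaningful conjugate acid; N₂ departs as an exceptionally stable neutral molecule
(CH₃)₃C–OClO₃ loses ClO₄⁻: pKₐ(HClO₄) ≈ -10
(CH₃)₃C–OSO₃H loses HSO₄⁻: pKₐ(H₂SO₄) ≈ -3
(CH₃)₃C–OC(O)CF₃ loses CF₃COO⁻: pKₐ(CF₃COOH) ≈ 0.2
(CH₃)₃C–NH₃⁺ loses NH₃: pKₐ(NH₄⁺) ≈ 9.2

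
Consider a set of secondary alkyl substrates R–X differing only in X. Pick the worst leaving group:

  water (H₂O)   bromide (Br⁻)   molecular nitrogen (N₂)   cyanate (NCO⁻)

cyanate (NCO⁻)

molecular nitrogen (N₂): no meaningful conjugate acid; N₂ departs as an exceptionally stable neutral molecule
bromide (Br⁻): pKₐ(HBr) ≈ -9
water (H₂O): pKₐ(H₃O⁺) ≈ -1.7
cyanate (NCO⁻): pKₐ(HOCN) ≈ 3.5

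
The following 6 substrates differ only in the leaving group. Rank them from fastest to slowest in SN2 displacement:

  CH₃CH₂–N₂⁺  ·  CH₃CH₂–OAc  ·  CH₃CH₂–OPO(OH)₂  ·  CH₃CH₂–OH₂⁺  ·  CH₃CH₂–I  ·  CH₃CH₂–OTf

With the same alkyl group throughout, only the leaving group differentiates the rates.
A good leaving group is a weak base: the lower the pKₐ of its conjugate acid, the more readily it departs.
CH₃CH₂–N₂⁺ loses N₂: no meaningful conjugate acid; N₂ departs as an exceptionally stable neutral molecule
CH₃CH₂–OTf loses OTf⁻: pKₐ(CF₃SO₃H (triflic acid)) ≈ -14
CH₃CH₂–I loses I⁻: pKₐ(HI) ≈ -10
CH₃CH₂–OH₂⁺ loses H₂O: pKₐ(H₃O⁺) ≈ -1.7
CH₃CH₂–OPO(OH)₂ loses H₂PO₄⁻: pKₐ(H₃PO₄) ≈ 2.1
CH₃CH₂–OAc loses AcO⁻: pKₐ(CH₃COOH) ≈ 4.8

CH₃CH₂–N₂⁺ > CH₃CH₂–OTf > CH₃CH₂–I > CH₃CH₂–OH₂⁺ > CH₃CH₂–OPO(OH)₂ > CH₃CH₂–OAc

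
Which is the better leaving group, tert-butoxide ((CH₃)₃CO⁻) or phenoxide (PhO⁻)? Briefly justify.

phenoxide (PhO⁻) is the better leaving group.
pKₐ(C₆H₅OH (phenol)) ≈ 10 versus pKₐ(t-BuOH) ≈ 18: phenoxide (PhO⁻) is the much weaker base.
Resonance into the ring helps, but still a poor LG.

phenoxide (PhO⁻)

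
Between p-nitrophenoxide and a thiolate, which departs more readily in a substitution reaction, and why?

p-nitrophenoxide is the better leaving group.
pKₐ(p-nitrophenol) ≈ 7.2 versus pKₐ(RSH (a thiol)) ≈ 10.5: p-nitrophenoxide is the much weaker base.
Nitro group delocalises the charge; the classic chromogenic LG.

p-nitrophenoxide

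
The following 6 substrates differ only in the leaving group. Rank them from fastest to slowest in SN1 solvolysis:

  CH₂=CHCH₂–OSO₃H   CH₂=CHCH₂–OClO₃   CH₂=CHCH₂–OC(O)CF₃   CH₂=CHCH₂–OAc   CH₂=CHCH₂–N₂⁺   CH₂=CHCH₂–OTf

Same R in every case — rank the leaving groups.
The more stable X⁻ (or X) is on its own — i.e. the weaker a base it is — the better a leaving group it makes.
CH₂=CHCH₂–N₂⁺ loses N₂: no meaningful conjugate acid; N₂ departs as an exceptionally stable neutral molecule
CH₂=CHCH₂–OTf loses OTf⁻: pKₐ(CF₃SO₃H (triflic acid)) ≈ -14
CH₂=CHCH₂–OClO₃ loses ClO₄⁻: pKₐ(HClO₄) ≈ -10
CH₂=CHCH₂–OSO₃H loses HSO₄⁻: pKₐ(H₂SO₄) ≈ -3
CH₂=CHCH₂–OC(O)CF₃ loses CF₃COO⁻: pKₐ(CF₃COOH) ≈ 0.2
CH₂=CHCH₂–OAc loses AcO⁻: pKₐ(CH₃COOH) ≈ 4.8

CH₂=CHCH₂–N₂⁺ > CH₂=CHCH₂–OTf > CH₂=CHCH₂–OClO₃ > CH₂=CHCH₂–OSO₃H > CH₂=CHCH₂–OC(O)CF₃ > CH₂=CHCH₂–OAc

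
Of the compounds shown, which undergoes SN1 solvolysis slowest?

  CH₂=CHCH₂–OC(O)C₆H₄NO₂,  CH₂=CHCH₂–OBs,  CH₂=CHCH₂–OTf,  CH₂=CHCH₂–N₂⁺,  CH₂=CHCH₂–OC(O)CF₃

CH₂=CHCH₂–OC(O)C₆H₄NO₂

With the same alkyl group throughout, only the leaving group differentiates the rates.
Rank by basicity of the departing species: weakest base leaves most easily.
CH₂=CHCH₂–N₂⁺ loses N₂: no meaningful conjugate acid; N₂ departs as an exceptionally stable neutral molecule
CH₂=CHCH₂–OTf loses OTf⁻: pKₐ(CF₃SO₃H (triflic acid)) ≈ -14
CH₂=CHCH₂–OBs loses OBs⁻: pKₐ(p-BrC₆H₄SO₃H) ≈ -2.8
CH₂=CHCH₂–OC(O)CF₃ loses CF₃COO⁻: pKₐ(CF₃COOH) ≈ 0.2
CH₂=CHCH₂–OC(O)C₆H₄NO₂ loses p-O₂N–C₆H₄–COO⁻: pKₐ(p-nitrobenzoic acid) ≈ 3.4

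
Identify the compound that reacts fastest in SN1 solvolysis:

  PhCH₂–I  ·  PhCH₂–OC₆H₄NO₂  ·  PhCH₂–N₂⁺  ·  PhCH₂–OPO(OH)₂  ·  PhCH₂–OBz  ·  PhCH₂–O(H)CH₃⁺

PhCH₂–N₂⁺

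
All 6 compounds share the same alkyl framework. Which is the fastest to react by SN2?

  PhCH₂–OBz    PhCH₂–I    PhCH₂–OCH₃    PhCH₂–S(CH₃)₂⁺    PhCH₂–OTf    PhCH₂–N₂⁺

PhCH₂–N₂⁺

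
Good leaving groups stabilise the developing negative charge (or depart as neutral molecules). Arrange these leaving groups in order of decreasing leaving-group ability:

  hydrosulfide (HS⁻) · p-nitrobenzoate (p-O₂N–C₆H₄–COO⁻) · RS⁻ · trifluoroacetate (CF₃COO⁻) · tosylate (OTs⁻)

tosylate (OTs⁻) > trifluoroacetate (CF₃COO⁻) > p-nitrobenzoate (p-O₂N–C₆H₄–COO⁻) > hydrosulfide (HS⁻) > RS⁻

Leaving-group ability tracks the stability of the departed species; conjugate-acid pKₐ is the usual yardstick (lower pKₐ → better LG).
tosylate (OTs⁻): pKₐ(p-CH₃C₆H₄SO₃H (TsOH)) ≈ -2.8
trifluoroacetate (CF₃COO⁻): pKₐ(CF₃COOH) ≈ 0.2 — strongly electron-withdrawing CF₃ stabilises the carboxylate
p-nitrobenzoate (p-O₂N–C₆H₄–COO⁻): pKₐ(p-nitrobenzoic acid) ≈ 3.4
hydrosulfide (HS⁻): pKₐ(H₂S) ≈ 7 — larger and more polarisable than the oxygen analogue
RS⁻: pKₐ(RSH (a thiol)) ≈ 10.5 — moderately basic; rarely leaves without activation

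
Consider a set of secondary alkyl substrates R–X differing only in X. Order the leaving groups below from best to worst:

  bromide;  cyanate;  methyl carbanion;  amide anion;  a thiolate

bromide > cyanate > a thiolate > amide anion > methyl carbanion

bromide: pKₐ(HBr) ≈ -9
cyanate: pKₐ(HOCN) ≈ 3.5
a thiolate: pKₐ(RSH (a thiol)) ≈ 10.5
amide anion: pKₐ(NH₃) ≈ 38
methyl carbanion: pKₐ(CH₄) ≈ 48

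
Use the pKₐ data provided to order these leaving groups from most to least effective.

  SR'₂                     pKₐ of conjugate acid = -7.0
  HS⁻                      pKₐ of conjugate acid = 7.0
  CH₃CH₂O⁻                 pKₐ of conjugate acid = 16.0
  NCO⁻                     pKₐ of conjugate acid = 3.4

SR'₂ > NCO⁻ > HS⁻ > CH₃CH₂O⁻

Lower conjugate-acid pKₐ ⇒ weaker base ⇒ better leaving group.
Sorting by the given values: SR'₂ (-7.0), NCO⁻ (3.4), HS⁻ (7.0), CH₃CH₂O⁻ (16.0).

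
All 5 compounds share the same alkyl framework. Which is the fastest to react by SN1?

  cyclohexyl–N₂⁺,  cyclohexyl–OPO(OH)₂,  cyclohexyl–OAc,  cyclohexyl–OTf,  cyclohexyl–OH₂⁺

cyclohexyl–N₂⁺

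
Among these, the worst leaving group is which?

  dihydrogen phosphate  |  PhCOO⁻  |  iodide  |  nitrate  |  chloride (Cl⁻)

PhCOO⁻

Rank by basicity of the departing species: weakest base leaves most easily.
iodide: pKₐ(HI) ≈ -10
chloride (Cl⁻): pKₐ(HCl) ≈ -7
nitrate: pKₐ(HNO₃) ≈ -1.3
dihydrogen phosphate: pKₐ(H₃PO₄) ≈ 2.1
PhCOO⁻: pKₐ(C₆H₅COOH) ≈ 4.2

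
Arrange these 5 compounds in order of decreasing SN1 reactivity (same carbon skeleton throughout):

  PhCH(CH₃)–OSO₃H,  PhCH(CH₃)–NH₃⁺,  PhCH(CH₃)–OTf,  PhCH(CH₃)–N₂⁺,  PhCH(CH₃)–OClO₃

The skeletons are identical, so relative rate is governed entirely by leaving-group ability.
Rank by basicity of the departing species: weakest base leaves most easily.
PhCH(CH₃)–N₂⁺ loses N₂: no meaningful conjugate acid; N₂ departs as an exceptionally stable neutral molecule
PhCH(CH₃)–OTf loses OTf⁻: pKₐ(CF₃SO₃H (triflic acid)) ≈ -14
PhCH(CH₃)–OClO₃ loses ClO₄⁻: pKₐ(HClO₄) ≈ -10
PhCH(CH₃)–OSO₃H loses HSO₄⁻: pKₐ(H₂SO₄) ≈ -3
PhCH(CH₃)–NH₃⁺ loses NH₃: pKₐ(NH₄⁺) ≈ 9.2

PhCH(CH₃)–N₂⁺ > PhCH(CH₃)–OTf > PhCH(CH₃)–OClO₃ > PhCH(CH₃)–OSO₃H > PhCH(CH₃)–NH₃⁺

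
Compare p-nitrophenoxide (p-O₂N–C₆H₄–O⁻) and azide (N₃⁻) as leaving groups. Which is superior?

azide (N₃⁻) is the better leaving group.
pKₐ(HN₃) ≈ 4.7 versus pKₐ(p-nitrophenol) ≈ 7.2: azide (N₃⁻) is the much weaker base.
Linear, resonance-stabilised.

azide (N₃⁻)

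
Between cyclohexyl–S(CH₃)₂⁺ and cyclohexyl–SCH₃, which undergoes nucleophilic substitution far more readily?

cyclohexyl–S(CH₃)₂⁺

From cyclohexyl–SCH₃ the departing group would be RS⁻ (pKₐ(RSH (a thiol)) ≈ 10.5). Moderately basic; rarely leaves without activation.
From cyclohexyl–S(CH₃)₂⁺ the leaving group is SR'₂ (pKₐ(R'₂SH⁺) ≈ -7). Neutral; leaves from a sulfonium salt (R–SR'₂⁺).
(In practice cyclohexyl–S(CH₃)₂⁺ is made from cyclohexyl–SCH₃ by S-methylation with CH₃I, allowing neutral dimethyl sulfide, rather than methanethiolate, to depart.)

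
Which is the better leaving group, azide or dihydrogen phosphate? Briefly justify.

dihydrogen phosphate

dihydrogen phosphate is the better leaving group.
pKₐ(H₃PO₄) ≈ 2.1 versus pKₐ(HN₃) ≈ 4.7: dihydrogen phosphate is the much weaker base.
Moderate base; biological leaving group after further activation.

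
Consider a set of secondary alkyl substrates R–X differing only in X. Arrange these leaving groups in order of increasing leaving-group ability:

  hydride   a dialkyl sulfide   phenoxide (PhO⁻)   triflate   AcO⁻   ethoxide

hydride < ethoxide < phenoxide (PhO⁻) < AcO⁻ < a dialkyl sulfide < triflate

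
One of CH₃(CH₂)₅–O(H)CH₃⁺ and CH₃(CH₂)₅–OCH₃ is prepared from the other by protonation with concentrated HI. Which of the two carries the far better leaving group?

From CH₃(CH₂)₅–OCH₃ the departing group would be CH₃O⁻ (pKₐ(CH₃OH) ≈ 15.5). Strong base; alkoxides do not leave unassisted.
From CH₃(CH₂)₅–O(H)CH₃⁺ the leaving group is R'OH (pKₐ(R'OH₂⁺) ≈ -2.4). Neutral; leaves from a protonated ether (an oxonium ion, R–O(H)R'⁺).
Protonation with concentrated HI works by allowing neutral methanol, rather than methoxide, to depart, making CH₃(CH₂)₅–O(H)CH₃⁺ enormously more reactive.

CH₃(CH₂)₅–O(H)CH₃⁺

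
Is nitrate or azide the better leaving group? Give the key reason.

nitrate

nitrate is the better leaving group.
pKₐ(HNO₃) ≈ -1.3 versus pKₐ(HN₃) ≈ 4.7: nitrate is the much weaker base.
Resonance-delocalised over three oxygens.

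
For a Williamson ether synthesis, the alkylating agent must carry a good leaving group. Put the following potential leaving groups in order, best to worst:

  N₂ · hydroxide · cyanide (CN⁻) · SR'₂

N₂ > SR'₂ > cyanide (CN⁻) > hydroxide

The more stable X⁻ (or X) is on its own — i.e. the weaker a base it is — the better a leaving group it makes.
N₂: no meaningful conjugate acid; N₂ departs as an exceptionally stable neutral molecule
SR'₂: pKₐ(R'₂SH⁺) ≈ -7
cyanide (CN⁻): pKₐ(HCN) ≈ 9.2 — sp carbon stabilises the charge somewhat, but still a poor LG
hydroxide: pKₐ(H₂O) ≈ 15.7 — strong base; essentially never leaves without prior activation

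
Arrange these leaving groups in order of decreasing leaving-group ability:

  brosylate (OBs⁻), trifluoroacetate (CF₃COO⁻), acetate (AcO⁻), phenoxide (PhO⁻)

brosylate (OBs⁻) > trifluoroacetate (CF₃COO⁻) > acetate (AcO⁻) > phenoxide (PhO⁻)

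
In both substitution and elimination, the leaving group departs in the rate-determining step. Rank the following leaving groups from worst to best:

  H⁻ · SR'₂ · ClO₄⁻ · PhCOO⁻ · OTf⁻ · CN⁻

Leaving-group ability tracks the stability of the departed species; conjugate-acid pKₐ is the usual yardstick (lower pKₐ → better LG).
OTf⁻: pKₐ(CF₃SO₃H (triflic acid)) ≈ -14
ClO₄⁻: pKₐ(HClO₄) ≈ -10
SR'₂: pKₐ(R'₂SH⁺) ≈ -7
PhCOO⁻: pKₐ(C₆H₅COOH) ≈ 4.2
CN⁻: pKₐ(HCN) ≈ 9.2
H⁻: pKₐ(H₂) ≈ 36
Reversing gives the worst-to-best order requested.

H⁻ < CN⁻ < PhCOO⁻ < SR'₂ < ClO₄⁻ < OTf⁻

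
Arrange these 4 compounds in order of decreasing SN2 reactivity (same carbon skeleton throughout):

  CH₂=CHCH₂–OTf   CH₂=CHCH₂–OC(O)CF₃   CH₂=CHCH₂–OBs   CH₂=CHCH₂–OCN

CH₂=CHCH₂–OTf > CH₂=CHCH₂–OBs > CH₂=CHCH₂–OC(O)CF₃ > CH₂=CHCH₂–OCN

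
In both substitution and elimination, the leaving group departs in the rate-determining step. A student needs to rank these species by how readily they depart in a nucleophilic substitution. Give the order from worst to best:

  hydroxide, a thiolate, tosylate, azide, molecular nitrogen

hydroxide < a thiolate < azide < tosylate < molecular nitrogen

The more stable X⁻ (or X) is on its own — i.e. the weaker a base it is — the better a leaving group it makes.
molecular nitrogen: no meaningful conjugate acid; N₂ departs as an exceptionally stable neutral molecule
tosylate: pKₐ(p-CH₃C₆H₄SO₃H (TsOH)) ≈ -2.8
azide: pKₐ(HN₃) ≈ 4.7 — linear, resonance-stabilised
a thiolate: pKₐ(RSH (a thiol)) ≈ 10.5
hydroxide: pKₐ(H₂O) ≈ 15.7
The question asks for worst first, so the sequence is read in increasing leaving-group ability.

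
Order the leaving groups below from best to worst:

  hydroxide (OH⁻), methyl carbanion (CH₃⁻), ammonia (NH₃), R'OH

A good leaving group is a weak base: the lower the pKₐ of its conjugate acid, the more readily it departs.
R'OH: pKₐ(R'OH₂⁺) ≈ -2.4
ammonia (NH₃): pKₐ(NH₄⁺) ≈ 9.2 — neutral but moderately basic; leaves from R–NH₃⁺
hydroxide (OH⁻): pKₐ(H₂O) ≈ 15.7 — strong base; essentially never leaves without prior activation
methyl carbanion (CH₃⁻): pKₐ(CH₄) ≈ 48 — unstabilised carbanion; the worst conceivable leaving group

R'OH > ammonia (NH₃) > hydroxide (OH⁻) > methyl carbanion (CH₃⁻)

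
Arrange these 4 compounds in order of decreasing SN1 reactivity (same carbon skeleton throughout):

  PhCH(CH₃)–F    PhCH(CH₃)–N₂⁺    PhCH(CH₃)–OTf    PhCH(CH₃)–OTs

PhCH(CH₃)–N₂⁺ > PhCH(CH₃)–OTf > PhCH(CH₃)–OTs > PhCH(CH₃)–F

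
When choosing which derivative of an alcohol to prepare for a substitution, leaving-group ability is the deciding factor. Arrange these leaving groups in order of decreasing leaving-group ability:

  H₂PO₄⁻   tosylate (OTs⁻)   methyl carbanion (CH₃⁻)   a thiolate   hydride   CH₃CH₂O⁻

tosylate (OTs⁻) > H₂PO₄⁻ > a thiolate > CH₃CH₂O⁻ > hydride > methyl carbanion (CH₃⁻)

Leaving-group ability tracks the stability of the departed species; conjugate-acid pKₐ is the usual yardstick (lower pKₐ → better LG).
tosylate (OTs⁻): pKₐ(p-CH₃C₆H₄SO₃H (TsOH)) ≈ -2.8
H₂PO₄⁻: pKₐ(H₃PO₄) ≈ 2.1
a thiolate: pKₐ(RSH (a thiol)) ≈ 10.5 — moderately basic; rarely leaves without activation
CH₃CH₂O⁻: pKₐ(CH₃CH₂OH) ≈ 16 — strong base; alkoxides do not leave unassisted
hydride: pKₐ(H₂) ≈ 36
methyl carbanion (CH₃⁻): pKₐ(CH₄) ≈ 48 — unstabilised carbanion; the worst conceivable leaving group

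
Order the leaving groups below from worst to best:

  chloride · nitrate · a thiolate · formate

a thiolate < formate < nitrate < chloride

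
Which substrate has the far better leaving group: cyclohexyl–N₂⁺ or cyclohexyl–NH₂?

From cyclohexyl–NH₂ the departing group would be NH₂⁻ (pKₐ(NH₃) ≈ 38). Extremely strong base; never a leaving group.
From cyclohexyl–N₂⁺ the leaving group is N₂ (no meaningful conjugate acid; N₂ departs as an exceptionally stable neutral molecule).
(In practice cyclohexyl–N₂⁺ is made from cyclohexyl–NH₂ by diazotisation (NaNO₂ / HCl, 0 °C), generating a diazonium salt that expels N₂.)

cyclohexyl–N₂⁺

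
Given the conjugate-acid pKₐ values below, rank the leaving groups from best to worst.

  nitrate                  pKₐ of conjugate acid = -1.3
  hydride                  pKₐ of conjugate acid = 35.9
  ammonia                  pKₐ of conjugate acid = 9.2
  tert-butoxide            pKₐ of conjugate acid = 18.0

Lower conjugate-acid pKₐ ⇒ weaker base ⇒ better leaving group.
Sorting by the given values: nitrate (-1.3), ammonia (9.2), tert-butoxide (18.0), hydride (35.9).

nitrate > ammonia > tert-butoxide > hydride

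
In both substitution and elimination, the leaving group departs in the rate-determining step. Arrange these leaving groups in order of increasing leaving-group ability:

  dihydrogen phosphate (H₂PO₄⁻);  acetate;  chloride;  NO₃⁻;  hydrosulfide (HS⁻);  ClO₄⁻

A good leaving group is a weak base: the lower the pKₐ of its conjugate acid, the more readily it departs.
ClO₄⁻: pKₐ(HClO₄) ≈ -10
chloride: pKₐ(HCl) ≈ -7
NO₃⁻: pKₐ(HNO₃) ≈ -1.3
dihydrogen phosphate (H₂PO₄⁻): pKₐ(H₃PO₄) ≈ 2.1
acetate: pKₐ(CH₃COOH) ≈ 4.8
hydrosulfide (HS⁻): pKₐ(H₂S) ≈ 7
Listed from poorest to best leaving group as asked.

hydrosulfide (HS⁻) < acetate < dihydrogen phosphate (H₂PO₄⁻) < NO₃⁻ < chloride < ClO₄⁻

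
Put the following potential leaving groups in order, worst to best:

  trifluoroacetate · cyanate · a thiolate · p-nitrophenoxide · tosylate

Rank by basicity of the departing species: weakest base leaves most easily.
tosylate: pKₐ(p-CH₃C₆H₄SO₃H (TsOH)) ≈ -2.8
trifluoroacetate: pKₐ(CF₃COOH) ≈ 0.2
cyanate: pKₐ(HOCN) ≈ 3.5
p-nitrophenoxide: pKₐ(p-nitrophenol) ≈ 7.2
a thiolate: pKₐ(RSH (a thiol)) ≈ 10.5
Listed from poorest to best leaving group as asked.

a thiolate < p-nitrophenoxide < cyanate < trifluoroacetate < tosylate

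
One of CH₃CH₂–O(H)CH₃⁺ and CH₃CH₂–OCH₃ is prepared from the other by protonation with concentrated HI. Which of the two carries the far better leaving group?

From CH₃CH₂–OCH₃ the departing group would be CH₃O⁻ (pKₐ(CH₃OH) ≈ 15.5). Strong base; alkoxides do not leave unassisted.
From CH₃CH₂–O(H)CH₃⁺ the leaving group is R'OH (pKₐ(R'OH₂⁺) ≈ -2.4). Neutral; leaves from a protonated ether (an oxonium ion, R–O(H)R'⁺).
Protonation with concentrated HI works by allowing neutral methanol, rather than methoxide, to depart, making CH₃CH₂–O(H)CH₃⁺ enormously more reactive.

CH₃CH₂–O(H)CH₃⁺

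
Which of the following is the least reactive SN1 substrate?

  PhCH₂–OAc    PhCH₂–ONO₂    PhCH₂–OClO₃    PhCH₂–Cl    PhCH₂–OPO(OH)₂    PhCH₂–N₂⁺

The skeletons are identical, so relative rate is governed entirely by leaving-group ability.
A good leaving group is a weak base: the lower the pKₐ of its conjugate acid, the more readily it departs.
PhCH₂–N₂⁺ loses N₂: no meaningful conjugate acid; N₂ departs as an exceptionally stable neutral molecule
PhCH₂–OClO₃ loses ClO₄⁻: pKₐ(HClO₄) ≈ -10
PhCH₂–Cl loses Cl⁻: pKₐ(HCl) ≈ -7
PhCH₂–ONO₂ loses NO₃⁻: pKₐ(HNO₃) ≈ -1.3
PhCH₂–OPO(OH)₂ loses H₂PO₄⁻: pKₐ(H₃PO₄) ≈ 2.1
PhCH₂–OAc loses AcO⁻: pKₐ(CH₃COOH) ≈ 4.8

PhCH₂–OAc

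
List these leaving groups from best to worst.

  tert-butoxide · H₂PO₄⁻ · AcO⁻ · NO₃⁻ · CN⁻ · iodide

iodide > NO₃⁻ > H₂PO₄⁻ > AcO⁻ > CN⁻ > tert-butoxide

The more stable X⁻ (or X) is on its own — i.e. the weaker a base it is — the better a leaving group it makes.
iodide: pKₐ(HI) ≈ -10
NO₃⁻: pKₐ(HNO₃) ≈ -1.3
H₂PO₄⁻: pKₐ(H₃PO₄) ≈ 2.1
AcO⁻: pKₐ(CH₃COOH) ≈ 4.8
CN⁻: pKₐ(HCN) ≈ 9.2
tert-butoxide: pKₐ(t-BuOH) ≈ 18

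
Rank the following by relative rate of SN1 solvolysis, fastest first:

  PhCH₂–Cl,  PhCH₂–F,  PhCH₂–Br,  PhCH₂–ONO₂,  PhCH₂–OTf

With the same alkyl group throughout, only the leaving group differentiates the rates.
A good leaving group is a weak base: the lower the pKₐ of its conjugate acid, the more readily it departs.
PhCH₂–OTf loses OTf⁻: pKₐ(CF₃SO₃H (triflic acid)) ≈ -14
PhCH₂–Br loses Br⁻: pKₐ(HBr) ≈ -9
PhCH₂–Cl loses Cl⁻: pKₐ(HCl) ≈ -7
PhCH₂–ONO₂ loses NO₃⁻: pKₐ(HNO₃) ≈ -1.3
PhCH₂–F loses F⁻: pKₐ(HF) ≈ 3.2

PhCH₂–OTf > PhCH₂–Br > PhCH₂–Cl > PhCH₂–ONO₂ > PhCH₂–F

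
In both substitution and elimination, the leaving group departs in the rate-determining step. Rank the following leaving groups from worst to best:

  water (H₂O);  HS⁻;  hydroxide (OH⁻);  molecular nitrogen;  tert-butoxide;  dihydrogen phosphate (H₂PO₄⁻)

tert-butoxide < hydroxide (OH⁻) < HS⁻ < dihydrogen phosphate (H₂PO₄⁻) < water (H₂O) < molecular nitrogen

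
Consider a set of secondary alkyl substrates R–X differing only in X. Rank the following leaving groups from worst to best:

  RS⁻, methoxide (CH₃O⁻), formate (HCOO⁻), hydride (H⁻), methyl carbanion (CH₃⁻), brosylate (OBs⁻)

methyl carbanion (CH₃⁻) < hydride (H⁻) < methoxide (CH₃O⁻) < RS⁻ < formate (HCOO⁻) < brosylate (OBs⁻)

Rank by basicity of the departing species: weakest base leaves most easily.
brosylate (OBs⁻): pKₐ(p-BrC₆H₄SO₃H) ≈ -2.8
formate (HCOO⁻): pKₐ(HCOOH) ≈ 3.8
RS⁻: pKₐ(RSH (a thiol)) ≈ 10.5 — moderately basic; rarely leaves without activation
methoxide (CH₃O⁻): pKₐ(CH₃OH) ≈ 15.5 — strong base; alkoxides do not leave unassisted
hydride (H⁻): pKₐ(H₂) ≈ 36 — extremely strong base; leaves only in special hydride-transfer contexts
methyl carbanion (CH₃⁻): pKₐ(CH₄) ≈ 48
Reversing gives the worst-to-best order requested.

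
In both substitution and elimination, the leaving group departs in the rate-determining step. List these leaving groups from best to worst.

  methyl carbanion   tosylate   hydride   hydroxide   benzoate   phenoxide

tosylate > benzoate > phenoxide > hydroxide > hydride > methyl carbanion

tosylate: pKₐ(p-CH₃C₆H₄SO₃H (TsOH)) ≈ -2.8 — resonance-delocalised arenesulfonate
benzoate: pKₐ(C₆H₅COOH) ≈ 4.2
phenoxide: pKₐ(C₆H₅OH (phenol)) ≈ 10
hydroxide: pKₐ(H₂O) ≈ 15.7 — strong base; essentially never leaves without prior activation
hydride: pKₐ(H₂) ≈ 36
methyl carbanion: pKₐ(CH₄) ≈ 48 — unstabilised carbanion; the worst conceivable leaving group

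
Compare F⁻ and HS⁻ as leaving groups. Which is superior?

F⁻ is the better leaving group.
pKₐ(HF) ≈ 3.2 versus pKₐ(H₂S) ≈ 7: F⁻ is the much weaker base.
Small and strongly basic; the poor halide leaving group.

F⁻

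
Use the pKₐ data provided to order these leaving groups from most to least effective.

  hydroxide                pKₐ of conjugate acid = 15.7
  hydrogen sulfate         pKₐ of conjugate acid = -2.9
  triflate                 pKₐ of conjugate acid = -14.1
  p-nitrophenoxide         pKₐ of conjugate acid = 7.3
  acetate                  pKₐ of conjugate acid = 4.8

Lower conjugate-acid pKₐ ⇒ weaker base ⇒ better leaving group.
Sorting by the given values: triflate (-14.1), hydrogen sulfate (-2.9), acetate (4.8), p-nitrophenoxide (7.3), hydroxide (15.7).

triflate > hydrogen sulfate > acetate > p-nitrophenoxide > hydroxide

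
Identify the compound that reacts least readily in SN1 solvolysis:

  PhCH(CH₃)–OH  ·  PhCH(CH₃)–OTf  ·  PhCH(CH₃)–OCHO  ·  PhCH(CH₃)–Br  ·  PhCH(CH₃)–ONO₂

PhCH(CH₃)–OH

Same R in every case — rank the leaving groups.
Rank by basicity of the departing species: weakest base leaves most easily.
PhCH(CH₃)–OTf loses OTf⁻: pKₐ(CF₃SO₃H (triflic acid)) ≈ -14
PhCH(CH₃)–Br loses Br⁻: pKₐ(HBr) ≈ -9
PhCH(CH₃)–ONO₂ loses NO₃⁻: pKₐ(HNO₃) ≈ -1.3
PhCH(CH₃)–OCHO loses HCOO⁻: pKₐ(HCOOH) ≈ 3.8
PhCH(CH₃)–OH loses OH⁻: pKₐ(H₂O) ≈ 15.7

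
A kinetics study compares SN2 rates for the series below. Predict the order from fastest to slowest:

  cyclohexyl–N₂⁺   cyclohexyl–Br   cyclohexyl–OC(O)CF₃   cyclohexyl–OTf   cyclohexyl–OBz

With the same alkyl group throughout, only the leaving group differentiates the rates.
The more stable X⁻ (or X) is on its own — i.e. the weaker a base it is — the better a leaving group it makes.
cyclohexyl–N₂⁺ loses N₂: no meaningful conjugate acid; N₂ departs as an exceptionally stable neutral molecule
cyclohexyl–OTf loses OTf⁻: pKₐ(CF₃SO₃H (triflic acid)) ≈ -14
cyclohexyl–Br loses Br⁻: pKₐ(HBr) ≈ -9
cyclohexyl–OC(O)CF₃ loses CF₃COO⁻: pKₐ(CF₃COOH) ≈ 0.2
cyclohexyl–OBz loses PhCOO⁻: pKₐ(C₆H₅COOH) ≈ 4.2

cyclohexyl–N₂⁺ > cyclohexyl–OTf > cyclohexyl–Br > cyclohexyl–OC(O)CF₃ > cyclohexyl–OBz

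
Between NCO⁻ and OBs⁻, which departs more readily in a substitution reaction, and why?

OBs⁻

OBs⁻ is the better leaving group.
pKₐ(p-BrC₆H₄SO₃H) ≈ -2.8 versus pKₐ(HOCN) ≈ 3.5: OBs⁻ is the much weaker base.
Arenesulfonate with a p-bromo substituent.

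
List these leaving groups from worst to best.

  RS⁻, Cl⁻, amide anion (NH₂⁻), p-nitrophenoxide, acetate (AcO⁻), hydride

amide anion (NH₂⁻) < hydride < RS⁻ < p-nitrophenoxide < acetate (AcO⁻) < Cl⁻

Leaving-group ability tracks the stability of the departed species; conjugate-acid pKₐ is the usual yardstick (lower pKₐ → better LG).
Cl⁻: pKₐ(HCl) ≈ -7
acetate (AcO⁻): pKₐ(CH₃COOH) ≈ 4.8
p-nitrophenoxide: pKₐ(p-nitrophenol) ≈ 7.2
RS⁻: pKₐ(RSH (a thiol)) ≈ 10.5
hydride: pKₐ(H₂) ≈ 36
amide anion (NH₂⁻): pKₐ(NH₃) ≈ 38
The question asks for worst first, so the sequence is read in increasing leaving-group ability.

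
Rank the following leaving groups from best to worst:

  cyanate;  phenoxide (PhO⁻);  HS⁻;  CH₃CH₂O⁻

cyanate > HS⁻ > phenoxide (PhO⁻) > CH₃CH₂O⁻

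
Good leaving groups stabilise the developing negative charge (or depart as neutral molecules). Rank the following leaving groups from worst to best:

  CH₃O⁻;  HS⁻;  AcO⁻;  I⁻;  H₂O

CH₃O⁻ < HS⁻ < AcO⁻ < H₂O < I⁻

Rank by basicity of the departing species: weakest base leaves most easily.
I⁻: pKₐ(HI) ≈ -10 — large, highly polarisable; very weak base
H₂O: pKₐ(H₃O⁺) ≈ -1.7 — neutral; leaves from a protonated alcohol (R–OH₂⁺)
AcO⁻: pKₐ(CH₃COOH) ≈ 4.8 — resonance-stabilised but still a weak base
HS⁻: pKₐ(H₂S) ≈ 7 — larger and more polarisable than the oxygen analogue
CH₃O⁻: pKₐ(CH₃OH) ≈ 15.5 — strong base; alkoxides do not leave unassisted
Listed from poorest to best leaving group as asked.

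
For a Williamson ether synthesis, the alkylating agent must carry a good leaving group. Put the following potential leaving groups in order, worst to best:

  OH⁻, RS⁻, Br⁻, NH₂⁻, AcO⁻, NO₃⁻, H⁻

The more stable X⁻ (or X) is on its own — i.e. the weaker a base it is — the better a leaving group it makes.
Br⁻: pKₐ(HBr) ≈ -9
NO₃⁻: pKₐ(HNO₃) ≈ -1.3 — resonance-delocalised over three oxygens
AcO⁻: pKₐ(CH₃COOH) ≈ 4.8 — resonance-stabilised but still a weak base
RS⁻: pKₐ(RSH (a thiol)) ≈ 10.5 — moderately basic; rarely leaves without activation
OH⁻: pKₐ(H₂O) ≈ 15.7 — strong base; essentially never leaves without prior activation
H⁻: pKₐ(H₂) ≈ 36 — extremely strong base; leaves only in special hydride-transfer contexts
NH₂⁻: pKₐ(NH₃) ≈ 38 — extremely strong base; never a leaving group
Reversing gives the worst-to-best order requested.

NH₂⁻ < H⁻ < OH⁻ < RS⁻ < AcO⁻ < NO₃⁻ < Br⁻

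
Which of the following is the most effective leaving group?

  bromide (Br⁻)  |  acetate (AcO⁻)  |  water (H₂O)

bromide (Br⁻)

The more stable X⁻ (or X) is on its own — i.e. the weaker a base it is — the better a leaving group it makes.
bromide (Br⁻): pKₐ(HBr) ≈ -9
water (H₂O): pKₐ(H₃O⁺) ≈ -1.7
acetate (AcO⁻): pKₐ(CH₃COOH) ≈ 4.8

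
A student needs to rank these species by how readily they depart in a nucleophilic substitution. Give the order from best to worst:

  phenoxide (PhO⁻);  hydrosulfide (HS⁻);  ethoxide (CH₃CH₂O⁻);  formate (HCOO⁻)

formate (HCOO⁻): pKₐ(HCOOH) ≈ 3.8 — resonance-stabilised carboxylate
hydrosulfide (HS⁻): pKₐ(H₂S) ≈ 7 — larger and more polarisable than the oxygen analogue
phenoxide (PhO⁻): pKₐ(C₆H₅OH (phenol)) ≈ 10
ethoxide (CH₃CH₂O⁻): pKₐ(CH₃CH₂OH) ≈ 16

formate (HCOO⁻) > hydrosulfide (HS⁻) > phenoxide (PhO⁻) > ethoxide (CH₃CH₂O⁻)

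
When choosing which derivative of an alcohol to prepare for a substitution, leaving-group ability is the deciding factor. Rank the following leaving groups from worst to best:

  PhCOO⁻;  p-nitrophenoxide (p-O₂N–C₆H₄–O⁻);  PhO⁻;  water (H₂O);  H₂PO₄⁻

PhO⁻ < p-nitrophenoxide (p-O₂N–C₆H₄–O⁻) < PhCOO⁻ < H₂PO₄⁻ < water (H₂O)

Rank by basicity of the departing species: weakest base leaves most easily.
water (H₂O): pKₐ(H₃O⁺) ≈ -1.7 — neutral; leaves from a protonated alcohol (R–OH₂⁺)
H₂PO₄⁻: pKₐ(H₃PO₄) ≈ 2.1 — moderate base; biological leaving group after further activation
PhCOO⁻: pKₐ(C₆H₅COOH) ≈ 4.2
p-nitrophenoxide (p-O₂N–C₆H₄–O⁻): pKₐ(p-nitrophenol) ≈ 7.2
PhO⁻: pKₐ(C₆H₅OH (phenol)) ≈ 10 — resonance into the ring helps, but still a poor LG
Listed from poorest to best leaving group as asked.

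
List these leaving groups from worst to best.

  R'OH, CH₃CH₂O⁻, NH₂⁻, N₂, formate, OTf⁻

NH₂⁻ < CH₃CH₂O⁻ < formate < R'OH < OTf⁻ < N₂

Leaving-group ability tracks the stability of the departed species; conjugate-acid pKₐ is the usual yardstick (lower pKₐ → better LG).
N₂: no meaningful conjugate acid; N₂ departs as an exceptionally stable neutral molecule
OTf⁻: pKₐ(CF₃SO₃H (triflic acid)) ≈ -14 — charge spread over three oxygens and a CF₃ group; the premier leaving group in synthesis
R'OH: pKₐ(R'OH₂⁺) ≈ -2.4
formate: pKₐ(HCOOH) ≈ 3.8
CH₃CH₂O⁻: pKₐ(CH₃CH₂OH) ≈ 16
NH₂⁻: pKₐ(NH₃) ≈ 38
Reversing gives the worst-to-best order requested.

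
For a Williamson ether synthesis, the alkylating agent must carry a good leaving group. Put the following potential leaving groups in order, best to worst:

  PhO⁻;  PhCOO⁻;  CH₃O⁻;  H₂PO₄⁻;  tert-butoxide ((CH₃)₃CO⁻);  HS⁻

A good leaving group is a weak base: the lower the pKₐ of its conjugate acid, the more readily it departs.
H₂PO₄⁻: pKₐ(H₃PO₄) ≈ 2.1 — moderate base; biological leaving group after further activation
PhCOO⁻: pKₐ(C₆H₅COOH) ≈ 4.2 — aryl carboxylate
HS⁻: pKₐ(H₂S) ≈ 7
PhO⁻: pKₐ(C₆H₅OH (phenol)) ≈ 10 — resonance into the ring helps, but still a poor LG
CH₃O⁻: pKₐ(CH₃OH) ≈ 15.5 — strong base; alkoxides do not leave unassisted
tert-butoxide ((CH₃)₃CO⁻): pKₐ(t-BuOH) ≈ 18 — bulky, strongly basic alkoxide

H₂PO₄⁻ > PhCOO⁻ > HS⁻ > PhO⁻ > CH₃O⁻ > tert-butoxide ((CH₃)₃CO⁻)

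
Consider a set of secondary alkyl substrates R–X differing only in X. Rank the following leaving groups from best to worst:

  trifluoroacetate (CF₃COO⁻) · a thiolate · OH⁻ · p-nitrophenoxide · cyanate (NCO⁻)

Leaving-group ability tracks the stability of the departed species; conjugate-acid pKₐ is the usual yardstick (lower pKₐ → better LG).
trifluoroacetate (CF₃COO⁻): pKₐ(CF₃COOH) ≈ 0.2 — strongly electron-withdrawing CF₃ stabilises the carboxylate
cyanate (NCO⁻): pKₐ(HOCN) ≈ 3.5
p-nitrophenoxide: pKₐ(p-nitrophenol) ≈ 7.2 — nitro group delocalises the charge; the classic chromogenic LG
a thiolate: pKₐ(RSH (a thiol)) ≈ 10.5 — moderately basic; rarely leaves without activation
OH⁻: pKₐ(H₂O) ≈ 15.7

trifluoroacetate (CF₃COO⁻) > cyanate (NCO⁻) > p-nitrophenoxide > a thiolate > OH⁻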